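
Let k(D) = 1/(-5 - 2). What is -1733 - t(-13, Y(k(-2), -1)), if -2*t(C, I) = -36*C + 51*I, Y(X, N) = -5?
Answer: -3253/2 ≈ -1626.5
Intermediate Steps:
k(D) = -1/7 (k(D) = 1/(-7) = -1/7)
t(C, I) = 18*C - 51*I/2 (t(C, I) = -(-36*C + 51*I)/2 = 18*C - 51*I/2)
-1733 - t(-13, Y(k(-2), -1)) = -1733 - (18*(-13) - 51/2*(-5)) = -1733 - (-234 + 255/2) = -1733 - 1*(-213/2) = -1733 + 213/2 = -3253/2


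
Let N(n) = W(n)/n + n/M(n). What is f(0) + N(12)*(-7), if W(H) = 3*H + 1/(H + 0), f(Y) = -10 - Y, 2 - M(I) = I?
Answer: -16307/720 ≈ -22.649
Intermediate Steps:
M(I) = 2 - I
W(H) = 1/H + 3*H (W(H) = 3*H + 1/H = 1/H + 3*H)
N(n) = n/(2 - n) + (1/n + 3*n)/n (N(n) = (1/n + 3*n)/n + n/(2 - n) = n/(2 - n) + (1/n + 3*n)/n)
f(0) + N(12)*(-7) = (-10 - 1*0) + ((-1*12**3 + (1 + 3*12**2)*(-2 + 12))/(12**2*(-2 + 12)))*(-7) = (-10 + 0) + ((1/144)*(-1*1728 + (1 + 3*144)*10)/10)*(-7) = -10 + ((1/144)*(1/10)*(-1728 + (1 + 432)*10))*(-7) = -10 + ((1/144)*(1/10)*(-1728 + 433*10))*(-7) = -10 + ((1/144)*(1/10)*(-1728 + 4330))*(-7) = -10 + ((1/144)*(1/10)*2602)*(-7) = -10 + (1301/720)*(-7) = -10 - 9107/720 = -16307/720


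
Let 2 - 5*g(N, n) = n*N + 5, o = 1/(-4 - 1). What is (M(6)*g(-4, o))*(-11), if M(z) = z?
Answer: 1254/25 ≈ 50.160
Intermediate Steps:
o = -1/5 (o = 1/(-5) = -1/5 ≈ -0.20000)
g(N, n) = -3/5 - N*n/5 (g(N, n) = 2/5 - (n*N + 5)/5 = 2/5 - (N*n + 5)/5 = 2/5 - (5 + N*n)/5 = 2/5 + (-1 - N*n/5) = -3/5 - N*n/5)
(M(6)*g(-4, o))*(-11) = (6*(-3/5 - 1/5*(-4)*(-1/5)))*(-11) = (6*(-3/5 - 4/25))*(-11) = (6*(-19/25))*(-11) = -114/25*(-11) = 1254/25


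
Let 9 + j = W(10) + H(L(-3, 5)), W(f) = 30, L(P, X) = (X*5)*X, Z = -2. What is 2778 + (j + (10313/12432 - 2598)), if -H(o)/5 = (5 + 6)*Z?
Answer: 3876665/12432 ≈ 311.83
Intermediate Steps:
L(P, X) = 5*X² (L(P, X) = (5*X)*X = 5*X²)
H(o) = 110 (H(o) = -5*(5 + 6)*(-2) = -55*(-2) = -5*(-22) = 110)
j = 131 (j = -9 + (30 + 110) = -9 + 140 = 131)
2778 + (j + (10313/12432 - 2598)) = 2778 + (131 + (10313/12432 - 2598)) = 2778 + (131 - 32288023/12432) = 2778 - 30659431/12432 = 3876665/12432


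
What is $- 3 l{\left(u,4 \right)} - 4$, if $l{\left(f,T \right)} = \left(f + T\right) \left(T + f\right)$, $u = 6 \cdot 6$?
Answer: $-4804$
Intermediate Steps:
$u = 36$
$l{\left(f,T \right)} = \left(T + f\right)^{2}$ ($l{\left(f,T \right)} = \left(T + f\right) \left(T + f\right) = \left(T + f\right)^{2}$)
$- 3 l{\left(u,4 \right)} - 4 = - 3 \left(4 + 36\right)^{2} - 4 = - 3 \cdot 40^{2} - 4 = \left(-3\right) 1600 - 4 = -4800 - 4 = -4804$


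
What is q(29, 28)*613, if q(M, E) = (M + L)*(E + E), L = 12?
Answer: 1407448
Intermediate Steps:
q(M, E) = 2*E*(12 + M) (q(M, E) = (M + 12)*(E + E) = (12 + M)*(2*E) = 2*E*(12 + M))
q(29, 28)*613 = (2*28*(12 + 29))*613 = (2*28*41)*613 = 2296*613 = 1407448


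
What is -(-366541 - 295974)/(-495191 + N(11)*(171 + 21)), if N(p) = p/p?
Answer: -662515/494999 ≈ -1.3384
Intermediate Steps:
N(p) = 1
-(-366541 - 295974)/(-495191 + N(11)*(171 + 21)) = -(-366541 - 295974)/(-495191 + 1*(171 + 21)) = -(-662515)/(-495191 + 1*192) = -(-662515)/(-495191 + 192) = -(-662515)/(-494999) = -(-662515)*(-1)/494999 = -1*662515/494999 = -662515/494999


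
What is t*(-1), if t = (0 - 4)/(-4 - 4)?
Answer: -½ ≈ -0.50000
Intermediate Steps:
t = ½ (t = -4/(-8) = -4*(-⅛) = ½ ≈ 0.50000)
t*(-1) = (½)*(-1) = -½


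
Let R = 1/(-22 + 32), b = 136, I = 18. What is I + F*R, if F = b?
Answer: 158/5 ≈ 31.600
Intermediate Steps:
F = 136
R = ⅒ (R = 1/10 = ⅒ ≈ 0.10000)
I + F*R = 18 + 136*(⅒) = 18 + 68/5 = 158/5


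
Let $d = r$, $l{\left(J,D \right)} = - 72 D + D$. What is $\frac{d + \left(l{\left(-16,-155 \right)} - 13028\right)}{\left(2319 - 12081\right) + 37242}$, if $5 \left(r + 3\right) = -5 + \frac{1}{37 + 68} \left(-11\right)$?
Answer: $- \frac{532093}{7213500} \approx -0.073763$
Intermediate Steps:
$r = - \frac{2111}{525}$ ($r = -3 + \frac{-5 + \frac{1}{37 + 68} \left(-11\right)}{5} = -3 + \frac{-5 + \frac{1}{105} \left(-11\right)}{5} = -3 + \frac{-5 - \frac{11}{105}}{5} = -3 + \frac{1}{5} \left(- \frac{536}{105}\right) = -3 - \frac{536}{525} = - \frac{2111}{525} \approx -4.021$)
$l{\left(J,D \right)} = - 71 D$
$d = - \frac{2111}{525} \approx -4.021$
$\frac{d + \left(l{\left(-16,-155 \right)} - 13028\right)}{\left(2319 - 12081\right) + 37242} = \frac{- \frac{2111}{525} - 2023}{\left(2319 - 12081\right) + 37242} = \frac{- \frac{2111}{525} + \left(11005 - 13028\right)}{\left(2319 - 12081\right) + 37242} = \frac{- \frac{2111}{525} - 2023}{-9762 + 37242} = - \frac{1064186}{525 \cdot 27480} = \left(- \frac{1064186}{525}\right) \frac{1}{27480} = - \frac{532093}{7213500}$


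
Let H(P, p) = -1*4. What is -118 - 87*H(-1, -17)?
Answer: 230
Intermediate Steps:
H(P, p) = -4
-118 - 87*H(-1, -17) = -118 - 87*(-4) = -118 + 348 = 230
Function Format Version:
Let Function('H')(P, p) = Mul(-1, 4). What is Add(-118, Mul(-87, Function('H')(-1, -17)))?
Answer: 230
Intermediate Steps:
Function('H')(P, p) = -4
Add(-118, Mul(-87, Function('H')(-1, -17))) = Add(-118, Mul(-87, -4)) = Add(-118, 348) = 230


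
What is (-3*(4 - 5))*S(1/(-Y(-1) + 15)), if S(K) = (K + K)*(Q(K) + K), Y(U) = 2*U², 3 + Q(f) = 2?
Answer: -72/169 ≈ -0.42604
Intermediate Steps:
Q(f) = -1 (Q(f) = -3 + 2 = -1)
S(K) = 2*K*(-1 + K) (S(K) = (K + K)*(-1 + K) = (2*K)*(-1 + K) = 2*K*(-1 + K))
(-3*(4 - 5))*S(1/(-Y(-1) + 15)) = (-3*(4 - 5))*(2*(-1 + 1/(-2*(-1)² + 15))/(-2*(-1)² + 15)) = (-3*(-1))*(2*(-1 + 1/(-2 + 15))/(-2 + 15)) = 3*(2*(-1 + 1/(-1*2 + 15))/(-1*2 + 15)) = 3*(2*(-1 + 1/(-2 + 15))/(-2 + 15)) = 3*(2*(-1 + 1/13)/13) = 3*(2*(1/13)*(-1 + 1/13)) = 3*(2*(1/13)*(-12/13)) = 3*(-24/169) = -72/169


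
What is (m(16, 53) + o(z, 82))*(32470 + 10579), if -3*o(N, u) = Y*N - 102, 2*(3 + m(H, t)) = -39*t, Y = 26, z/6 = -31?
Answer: 52476731/2 ≈ 2.6238e+7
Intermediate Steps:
z = -186 (z = 6*(-31) = -186)
m(H, t) = -3 - 39*t/2 (m(H, t) = -3 + (-39*t)/2 = -3 - 39*t/2)
o(N, u) = 34 - 26*N/3 (o(N, u) = -(26*N - 102)/3 = -(-102 + 26*N)/3 = 34 - 26*N/3)
(m(16, 53) + o(z, 82))*(32470 + 10579) = ((-3 - 39/2*53) + (34 - 26/3*(-186)))*(32470 + 10579) = ((-3 - 2067/2) + (34 + 1612))*43049 = (-2073/2 + 1646)*43049 = (1219/2)*43049 = 52476731/2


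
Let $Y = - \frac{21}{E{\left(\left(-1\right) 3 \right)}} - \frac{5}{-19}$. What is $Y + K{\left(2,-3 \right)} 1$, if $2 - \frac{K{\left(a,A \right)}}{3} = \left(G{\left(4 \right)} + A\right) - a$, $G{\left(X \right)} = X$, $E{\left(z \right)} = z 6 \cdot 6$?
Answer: $\frac{6469}{684} \approx 9.4576$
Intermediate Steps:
$E{\left(z \right)} = 36 z$ ($E{\left(z \right)} = 6 z 6 = 36 z$)
$K{\left(a,A \right)} = -6 - 3 A + 3 a$ ($K{\left(a,A \right)} = 6 - 3 \left(\left(4 + A\right) - a\right) = 6 - 3 \left(4 + A - a\right) = 6 - \left(12 - 3 a + 3 A\right) = -6 - 3 A + 3 a$)
$Y = \frac{313}{684}$ ($Y = - \frac{21}{36 \left(\left(-1\right) 3\right)} - \frac{5}{-19} = - \frac{21}{36 \left(-3\right)} - - \frac{5}{19} = - \frac{21}{-108} + \frac{5}{19} = \left(-21\right) \left(- \frac{1}{108}\right) + \frac{5}{19} = \frac{7}{36} + \frac{5}{19} = \frac{313}{684} \approx 0.4576$)
$Y + K{\left(2,-3 \right)} 1 = \frac{313}{684} + \left(-6 - -9 + 3 \cdot 2\right) 1 = \frac{313}{684} + \left(-6 + 9 + 6\right) 1 = \frac{313}{684} + 9 \cdot 1 = \frac{313}{684} + 9 = \frac{6469}{684}$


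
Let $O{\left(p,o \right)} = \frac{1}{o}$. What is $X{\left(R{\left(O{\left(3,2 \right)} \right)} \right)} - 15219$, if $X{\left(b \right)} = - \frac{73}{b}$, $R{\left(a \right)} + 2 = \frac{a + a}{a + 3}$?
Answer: $- \frac{182117}{12} \approx -15176.0$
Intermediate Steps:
$R{\left(a \right)} = -2 + \frac{2 a}{3 + a}$ ($R{\left(a \right)} = -2 + \frac{a + a}{a + 3} = -2 + \frac{2 a}{3 + a}$)
$X{\left(R{\left(O{\left(3,2 \right)} \right)} \right)} - 15219 = - \frac{73}{\left(-6\right) \frac{1}{3 + \frac{1}{2}}} - 15219 = - \frac{73}{\left(-6\right) \frac{1}{\frac{7}{2}}} - 15219 = - \frac{73}{\left(-6\right) \frac{2}{7}} - 15219 = - \frac{73}{- \frac{12}{7}} - 15219 = \left(-73\right) \left(- \frac{7}{12}\right) - 15219 = \frac{511}{12} - 15219 = - \frac{182117}{12}$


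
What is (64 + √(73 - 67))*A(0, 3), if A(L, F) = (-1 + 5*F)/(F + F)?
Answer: 448/3 + 7*√6/3 ≈ 155.05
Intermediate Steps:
A(L, F) = (-1 + 5*F)/(2*F) (A(L, F) = (-1 + 5*F)/((2*F)) = (-1 + 5*F)*(1/(2*F)) = (-1 + 5*F)/(2*F))
(64 + √(73 - 67))*A(0, 3) = (64 + √(73 - 67))*((½)*(-1 + 5*3)/3) = (64 + √6)*((½)*(⅓)*(-1 + 15)) = (64 + √6)*((½)*(⅓)*14) = (64 + √6)*(7/3) = 448/3 + 7*√6/3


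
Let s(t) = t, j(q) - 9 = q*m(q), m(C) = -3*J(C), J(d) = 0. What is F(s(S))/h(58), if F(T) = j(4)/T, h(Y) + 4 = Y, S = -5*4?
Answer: -1/120 ≈ -0.0083333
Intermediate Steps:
S = -20
m(C) = 0 (m(C) = -3*0 = 0)
j(q) = 9 (j(q) = 9 + q*0 = 9 + 0 = 9)
h(Y) = -4 + Y
F(T) = 9/T
F(s(S))/h(58) = (9/(-20))/(-4 + 58) = (9*(-1/20))/54 = -9/20*1/54 = -1/120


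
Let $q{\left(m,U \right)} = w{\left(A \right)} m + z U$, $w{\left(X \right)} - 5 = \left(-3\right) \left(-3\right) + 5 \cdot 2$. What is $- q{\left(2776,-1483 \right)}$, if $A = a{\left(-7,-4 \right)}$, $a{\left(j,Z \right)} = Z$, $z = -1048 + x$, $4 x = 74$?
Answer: $- \frac{3186745}{2} \approx -1.5934 \cdot 10^{6}$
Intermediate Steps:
$x = \frac{37}{2}$ ($x = \frac{1}{4} \cdot 74 = \frac{37}{2} \approx 18.5$)
$z = - \frac{2059}{2}$ ($z = -1048 + \frac{37}{2} = - \frac{2059}{2} \approx -1029.5$)
$A = -4$
$w{\left(X \right)} = 24$ ($w{\left(X \right)} = 5 + \left(\left(-3\right) \left(-3\right) + 5 \cdot 2\right) = 5 + \left(9 + 10\right) = 5 + 19 = 24$)
$q{\left(m,U \right)} = 24 m - \frac{2059 U}{2}$
$- q{\left(2776,-1483 \right)} = - (24 \cdot 2776 - - \frac{3053497}{2}) = - (66624 + \frac{3053497}{2}) = \left(-1\right) \frac{3186745}{2} = - \frac{3186745}{2}$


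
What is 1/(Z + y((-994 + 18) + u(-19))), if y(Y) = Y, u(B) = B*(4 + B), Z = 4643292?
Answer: 1/4642601 ≈ 2.1540e-7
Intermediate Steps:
1/(Z + y((-994 + 18) + u(-19))) = 1/(4643292 + ((-994 + 18) - 19*(4 - 19))) = 1/(4643292 + (-976 - 19*(-15))) = 1/(4643292 + (-976 + 285)) = 1/(4643292 - 691) = 1/4642601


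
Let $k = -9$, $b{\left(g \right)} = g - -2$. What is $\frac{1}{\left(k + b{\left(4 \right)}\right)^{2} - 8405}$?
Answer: $- \frac{1}{8396} \approx -0.0001191$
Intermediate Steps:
$b{\left(g \right)} = 2 + g$ ($b{\left(g \right)} = g + 2 = 2 + g$)
$\frac{1}{\left(k + b{\left(4 \right)}\right)^{2} - 8405} = \frac{1}{\left(-9 + \left(2 + 4\right)\right)^{2} - 8405} = \frac{1}{\left(-9 + 6\right)^{2} - 8405} = \frac{1}{\left(-3\right)^{2} - 8405} = \frac{1}{9 - 8405} = \frac{1}{-8396} = - \frac{1}{8396}$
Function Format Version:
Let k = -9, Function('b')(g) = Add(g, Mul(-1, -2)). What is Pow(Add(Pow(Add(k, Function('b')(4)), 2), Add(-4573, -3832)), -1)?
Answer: Rational(-1, 8396) ≈ -0.00011910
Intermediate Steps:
Function('b')(g) = Add(2, g) (Function('b')(g) = Add(g, 2) = Add(2, g))
Pow(Add(Pow(Add(k, Function('b')(4)), 2), Add(-4573, -3832)), -1) = Pow(Add(Pow(Add(-9, Add(2, 4)), 2), Add(-4573, -3832)), -1) = Pow(Add(Pow(Add(-9, 6), 2), -8405), -1) = Pow(Add(Pow(-3, 2), -8405), -1) = Pow(Add(9, -8405), -1) = Pow(-8396, -1) = Rational(-1, 8396)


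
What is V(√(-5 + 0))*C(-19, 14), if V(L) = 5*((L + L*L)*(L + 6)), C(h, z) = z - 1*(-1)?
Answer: -2625 + 75*I*√5 ≈ -2625.0 + 167.71*I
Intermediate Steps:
C(h, z) = 1 + z (C(h, z) = z + 1 = 1 + z)
V(L) = 5*(6 + L)*(L + L²) (V(L) = 5*((L + L²)*(6 + L)) = 5*((6 + L)*(L + L²)) = 5*(6 + L)*(L + L²))
V(√(-5 + 0))*C(-19, 14) = (5*√(-5 + 0)*(6 + (√(-5 + 0))² + 7*√(-5 + 0)))*(1 + 14) = (5*√(-5)*(6 + (√(-5))² + 7*√(-5)))*15 = (5*(I*√5)*(6 + (I*√5)² + 7*(I*√5)))*15 = (5*(I*√5)*(6 - 5 + 7*I*√5))*15 = (5*(I*√5)*(1 + 7*I*√5))*15 = (5*I*√5*(1 + 7*I*√5))*15 = 75*I*√5*(1 + 7*I*√5)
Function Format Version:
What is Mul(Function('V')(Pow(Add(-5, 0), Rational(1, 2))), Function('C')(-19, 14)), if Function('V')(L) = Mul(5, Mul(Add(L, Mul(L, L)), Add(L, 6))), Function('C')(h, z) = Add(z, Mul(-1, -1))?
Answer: Add(-2625, Mul(75, I, Pow(5, Rational(1, 2)))) ≈ Add(-2625.0, Mul(167.71, I))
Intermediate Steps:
Function('C')(h, z) = Add(1, z) (Function('C')(h, z) = Add(z, 1) = Add(1, z))
Function('V')(L) = Mul(5, Add(6, L), Add(L, Pow(L, 2))) (Function('V')(L) = Mul(5, Mul(Add(L, Pow(L, 2)), Add(6, L))) = Mul(5, Mul(Add(6, L), Add(L, Pow(L, 2)))) = Mul(5, Add(6, L), Add(L, Pow(L, 2))))
Mul(Function('V')(Pow(Add(-5, 0), Rational(1, 2))), Function('C')(-19, 14)) = Mul(Mul(5, Pow(Add(-5, 0), Rational(1, 2)), Add(6, Pow(Pow(Add(-5, 0), Rational(1, 2)), 2), Mul(7, Pow(Add(-5, 0), Rational(1, 2))))), Add(1, 14)) = Mul(Mul(5, Pow(-5, Rational(1, 2)), Add(6, Pow(Pow(-5, Rational(1, 2)), 2), Mul(7, Pow(-5, Rational(1, 2))))), 15) = Mul(Mul(5, Mul(I, Pow(5, Rational(1, 2))), Add(6, Pow(Mul(I, Pow(5, Rational(1, 2))), 2), Mul(7, Mul(I, Pow(5, Rational(1, 2)))))), 15) = Mul(Mul(5, Mul(I, Pow(5, Rational(1, 2))), Add(6, -5, Mul(7, I, Pow(5, Rational(1, 2))))), 15) = Mul(Mul(5, Mul(I, Pow(5, Rational(1, 2))), Add(1, Mul(7, I, Pow(5, Rational(1, 2))))), 15) = Mul(Mul(5, I, Pow(5, Rational(1, 2)), Add(1, Mul(7, I, Pow(5, Rational(1, 2))))), 15) = Mul(75, I, Pow(5, Rational(1, 2)), Add(1, Mul(7, I, Pow(5, Rational(1, 2)))))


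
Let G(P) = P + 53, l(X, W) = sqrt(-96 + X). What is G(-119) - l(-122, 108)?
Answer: -66 - I*sqrt(218) ≈ -66.0 - 14.765*I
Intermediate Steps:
G(P) = 53 + P
G(-119) - l(-122, 108) = (53 - 119) - sqrt(-96 - 122) = -66 - sqrt(-218) = -66 - I*sqrt(218)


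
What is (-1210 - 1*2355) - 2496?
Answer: -6061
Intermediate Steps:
(-1210 - 1*2355) - 2496 = (-1210 - 2355) - 2496 = -3565 - 2496 = -6061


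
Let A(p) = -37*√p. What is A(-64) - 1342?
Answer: -1342 - 296*I ≈ -1342.0 - 296.0*I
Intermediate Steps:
A(-64) - 1342 = -296*I - 1342 = -1342 - 296*I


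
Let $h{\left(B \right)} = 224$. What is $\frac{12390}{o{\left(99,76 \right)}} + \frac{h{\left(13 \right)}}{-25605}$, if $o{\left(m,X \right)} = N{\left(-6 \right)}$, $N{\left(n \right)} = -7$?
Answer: $- \frac{45321074}{25605} \approx -1770.0$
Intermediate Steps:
$o{\left(m,X \right)} = -7$
$\frac{12390}{o{\left(99,76 \right)}} + \frac{h{\left(13 \right)}}{-25605} = \frac{12390}{-7} + \frac{224}{-25605} = 12390 \left(- \frac{1}{7}\right) + 224 \left(- \frac{1}{25605}\right) = -1770 - \frac{224}{25605} = - \frac{45321074}{25605}$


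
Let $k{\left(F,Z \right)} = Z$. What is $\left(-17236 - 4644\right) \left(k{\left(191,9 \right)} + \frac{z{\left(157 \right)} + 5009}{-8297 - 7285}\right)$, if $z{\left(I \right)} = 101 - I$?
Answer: $- \frac{493339300}{2597} \approx -1.8997 \cdot 10^{5}$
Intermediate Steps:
$\left(-17236 - 4644\right) \left(k{\left(191,9 \right)} + \frac{z{\left(157 \right)} + 5009}{-8297 - 7285}\right) = \left(-17236 - 4644\right) \left(9 + \frac{\left(101 - 157\right) + 5009}{-8297 - 7285}\right) = - 21880 \left(9 + \frac{\left(101 - 157\right) + 5009}{-15582}\right) = - 21880 \left(9 + \left(-56 + 5009\right) \left(- \frac{1}{15582}\right)\right) = - 21880 \left(9 + 4953 \left(- \frac{1}{15582}\right)\right) = - 21880 \left(9 - \frac{1651}{5194}\right) = \left(-21880\right) \frac{45095}{5194} = - \frac{493339300}{2597}$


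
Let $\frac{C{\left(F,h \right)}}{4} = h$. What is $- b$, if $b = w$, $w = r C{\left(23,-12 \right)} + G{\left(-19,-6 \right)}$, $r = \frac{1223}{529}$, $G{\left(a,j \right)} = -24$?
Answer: $\frac{71400}{529} \approx 134.97$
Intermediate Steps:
$C{\left(F,h \right)} = 4 h$
$r = \frac{1223}{529}$ ($r = 1223 \cdot \frac{1}{529} = \frac{1223}{529} \approx 2.3119$)
$w = - \frac{71400}{529}$ ($w = \frac{1223 \cdot 4 \left(-12\right)}{529} - 24 = \frac{1223}{529} \left(-48\right) - 24 = - \frac{58704}{529} - 24 = - \frac{71400}{529} \approx -134.97$)
$b = - \frac{71400}{529} \approx -134.97$
$- b = \left(-1\right) \left(- \frac{71400}{529}\right) = \frac{71400}{529}$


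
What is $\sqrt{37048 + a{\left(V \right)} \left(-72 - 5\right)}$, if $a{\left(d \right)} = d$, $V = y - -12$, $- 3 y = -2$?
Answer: $\frac{\sqrt{324654}}{3} \approx 189.93$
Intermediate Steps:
$y = \frac{2}{3}$ ($y = \left(- \frac{1}{3}\right) \left(-2\right) = \frac{2}{3} \approx 0.66667$)
$V = \frac{38}{3}$ ($V = \frac{2}{3} - -12 = \frac{2}{3} + 12 = \frac{38}{3} \approx 12.667$)
$\sqrt{37048 + a{\left(V \right)} \left(-72 - 5\right)} = \sqrt{37048 + \frac{38 \left(-72 - 5\right)}{3}} = \sqrt{37048 + \frac{38}{3} \left(-77\right)} = \sqrt{37048 - \frac{2926}{3}} = \sqrt{\frac{108218}{3}} = \frac{\sqrt{324654}}{3}$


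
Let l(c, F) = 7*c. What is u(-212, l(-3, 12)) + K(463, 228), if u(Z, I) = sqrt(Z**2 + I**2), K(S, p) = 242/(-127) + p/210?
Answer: -3644/4445 + sqrt(45385) ≈ 212.22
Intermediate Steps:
K(S, p) = -242/127 + p/210 (K(S, p) = 242*(-1/127) + p*(1/210) = -242/127 + p/210)
u(Z, I) = sqrt(I**2 + Z**2)
u(-212, l(-3, 12)) + K(463, 228) = sqrt((7*(-3))**2 + (-212)**2) + (-242/127 + (1/210)*228) = sqrt((-21)**2 + 44944) + (-242/127 + 38/35) = sqrt(441 + 44944) - 3644/4445 = sqrt(45385) - 3644/4445 = -3644/4445 + sqrt(45385)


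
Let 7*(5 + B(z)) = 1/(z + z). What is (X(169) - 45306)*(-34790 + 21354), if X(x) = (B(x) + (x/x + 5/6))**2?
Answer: 7665519719827132/12595401 ≈ 6.0860e+8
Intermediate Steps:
B(z) = -5 + 1/(14*z) (B(z) = -5 + 1/(7*(z + z)) = -5 + 1/(7*((2*z))) = -5 + (1/(2*z))/7 = -5 + 1/(14*z))
X(x) = (-19/6 + 1/(14*x))**2 (X(x) = ((-5 + 1/(14*x)) + (x/x + 5/6))**2 = ((-5 + 1/(14*x)) + (1 + 5*(1/6)))**2 = ((-5 + 1/(14*x)) + (1 + 5/6))**2 = ((-5 + 1/(14*x)) + 11/6)**2 = (-19/6 + 1/(14*x))**2)
(X(169) - 45306)*(-34790 + 21354) = ((1/1764)*(-3 + 133*169)**2/169**2 - 45306)*(-34790 + 21354) = ((1/1764)*(1/28561)*(-3 + 22477)**2 - 45306)*(-13436) = ((1/1764)*(1/28561)*22474**2 - 45306)*(-13436) = ((1/1764)*(1/28561)*505080676 - 45306)*(-13436) = (126270169/12595401 - 45306)*(-13436) = -570520967537/12595401*(-13436) = 7665519719827132/12595401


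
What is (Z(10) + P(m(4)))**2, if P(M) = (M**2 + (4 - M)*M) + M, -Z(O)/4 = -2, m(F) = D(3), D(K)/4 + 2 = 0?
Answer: 1024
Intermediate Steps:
D(K) = -8 (D(K) = -8 + 4*0 = -8 + 0 = -8)
m(F) = -8
Z(O) = 8 (Z(O) = -4*(-2) = 8)
P(M) = M + M**2 + M*(4 - M) (P(M) = (M**2 + M*(4 - M)) + M = M + M**2 + M*(4 - M))
(Z(10) + P(m(4)))**2 = (8 + 5*(-8))**2 = (8 - 40)**2 = (-32)**2 = 1024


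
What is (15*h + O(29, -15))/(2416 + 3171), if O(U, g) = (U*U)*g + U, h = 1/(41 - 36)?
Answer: -12583/5587 ≈ -2.2522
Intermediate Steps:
h = ⅕ (h = 1/5 = ⅕ ≈ 0.20000)
O(U, g) = U + g*U² (O(U, g) = U²*g + U = g*U² + U = U + g*U²)
(15*h + O(29, -15))/(2416 + 3171) = (15*(⅕) + 29*(1 + 29*(-15)))/(2416 + 3171) = (3 + 29*(1 - 435))/5587 = (3 + 29*(-434))*(1/5587) = (3 - 12586)*(1/5587) = -12583*1/5587 = -12583/5587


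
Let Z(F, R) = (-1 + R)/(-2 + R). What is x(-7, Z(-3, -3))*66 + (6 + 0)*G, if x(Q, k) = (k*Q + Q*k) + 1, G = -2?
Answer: -3426/5 ≈ -685.20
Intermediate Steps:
Z(F, R) = (-1 + R)/(-2 + R)
x(Q, k) = 1 + 2*Q*k (x(Q, k) = (Q*k + Q*k) + 1 = 2*Q*k + 1 = 1 + 2*Q*k)
x(-7, Z(-3, -3))*66 + (6 + 0)*G = (1 + 2*(-7)*((-1 - 3)/(-2 - 3)))*66 + (6 + 0)*(-2) = (1 + 2*(-7)*(-4/(-5)))*66 + 6*(-2) = (1 + 2*(-7)*(-⅕*(-4)))*66 - 12 = (1 + 2*(-7)*(⅘))*66 - 12 = (1 - 56/5)*66 - 12 = -51/5*66 - 12 = -3366/5 - 12 = -3426/5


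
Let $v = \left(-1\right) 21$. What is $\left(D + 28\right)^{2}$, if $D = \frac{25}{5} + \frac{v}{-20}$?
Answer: $\frac{463761}{400} \approx 1159.4$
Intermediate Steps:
$v = -21$
$D = \frac{121}{20}$ ($D = \frac{25}{5} - \frac{21}{-20} = 25 \cdot \frac{1}{5} - - \frac{21}{20} = 5 + \frac{21}{20} = \frac{121}{20} \approx 6.05$)
$\left(D + 28\right)^{2} = \left(\frac{121}{20} + 28\right)^{2} = \left(\frac{681}{20}\right)^{2} = \frac{463761}{400}$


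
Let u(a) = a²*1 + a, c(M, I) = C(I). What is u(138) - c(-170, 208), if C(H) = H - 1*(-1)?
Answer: 18973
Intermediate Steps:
C(H) = 1 + H (C(H) = H + 1 = 1 + H)
c(M, I) = 1 + I
u(a) = a + a² (u(a) = a² + a = a + a²)
u(138) - c(-170, 208) = 138*(1 + 138) - (1 + 208) = 138*139 - 1*209 = 19182 - 209 = 18973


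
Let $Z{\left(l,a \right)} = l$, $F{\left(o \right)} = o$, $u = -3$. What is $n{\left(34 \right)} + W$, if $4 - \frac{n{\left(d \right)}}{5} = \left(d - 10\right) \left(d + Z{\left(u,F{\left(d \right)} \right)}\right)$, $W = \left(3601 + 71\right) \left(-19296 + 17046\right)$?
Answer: $-8265700$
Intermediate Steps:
$W = -8262000$ ($W = 3672 \left(-2250\right) = -8262000$)
$n{\left(d \right)} = 20 - 5 \left(-10 + d\right) \left(-3 + d\right)$ ($n{\left(d \right)} = 20 - 5 \left(d - 10\right) \left(d - 3\right) = 20 - 5 \left(-10 + d\right) \left(-3 + d\right)$)
$n{\left(34 \right)} + W = \left(-130 - 5 \cdot 34^{2} + 65 \cdot 34\right) - 8262000 = \left(-130 - 5780 + 2210\right) - 8262000 = -3700 - 8262000 = -8265700$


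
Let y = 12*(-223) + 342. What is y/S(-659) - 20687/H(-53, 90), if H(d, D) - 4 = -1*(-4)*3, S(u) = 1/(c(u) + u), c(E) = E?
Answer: 49198705/16 ≈ 3.0749e+6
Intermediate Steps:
S(u) = 1/(2*u) (S(u) = 1/(u + u) = 1/(2*u))
y = -2334 (y = -2676 + 342 = -2334)
H(d, D) = 16 (H(d, D) = 4 - 1*(-4)*3 = 4 + 4*3 = 4 + 12 = 16)
y/S(-659) - 20687/H(-53, 90) = -2334/((½)/(-659)) - 20687/16 = -2334/((½)*(-1/659)) - 20687*1/16 = -2334/(-1/1318) - 20687/16 = -2334*(-1318) - 20687/16 = 3076212 - 20687/16 = 49198705/16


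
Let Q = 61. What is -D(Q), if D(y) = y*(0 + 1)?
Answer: -61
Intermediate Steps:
D(y) = y (D(y) = y*1 = y)
-D(Q) = -1*61 = -61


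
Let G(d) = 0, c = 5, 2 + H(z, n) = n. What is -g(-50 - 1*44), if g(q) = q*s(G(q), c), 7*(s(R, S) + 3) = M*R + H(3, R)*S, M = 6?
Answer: -2914/7 ≈ -416.29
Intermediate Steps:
H(z, n) = -2 + n
s(R, S) = -3 + 6*R/7 + S*(-2 + R)/7 (s(R, S) = -3 + (6*R + (-2 + R)*S)/7 = -3 + (6*R + S*(-2 + R))/7 = -3 + (6*R/7 + S*(-2 + R)/7) = -3 + 6*R/7 + S*(-2 + R)/7)
g(q) = -31*q/7 (g(q) = q*(-3 + (6/7)*0 + (⅐)*5*(-2 + 0)) = q*(-3 + 0 + (⅐)*5*(-2)) = q*(-3 + 0 - 10/7) = q*(-31/7) = -31*q/7)
-g(-50 - 1*44) = -(-31)*(-50 - 1*44)/7 = -(-31)*(-50 - 44)/7 = -(-31)*(-94)/7 = -1*2914/7 = -2914/7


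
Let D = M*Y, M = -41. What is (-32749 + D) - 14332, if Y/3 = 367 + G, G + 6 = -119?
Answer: -76847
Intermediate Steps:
G = -125 (G = -6 - 119 = -125)
Y = 726 (Y = 3*(367 - 125) = 3*242 = 726)
D = -29766 (D = -41*726 = -29766)
(-32749 + D) - 14332 = (-32749 - 29766) - 14332 = -62515 - 14332 = -76847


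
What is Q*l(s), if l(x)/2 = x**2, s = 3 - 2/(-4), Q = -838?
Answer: -20531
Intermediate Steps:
s = 7/2 (s = 3 - 2*(-1/4) = 3 + 1/2 = 7/2 ≈ 3.5000)
l(x) = 2*x**2
Q*l(s) = -1676*(7/2)**2 = -1676*49/4 = -838*49/2 = -20531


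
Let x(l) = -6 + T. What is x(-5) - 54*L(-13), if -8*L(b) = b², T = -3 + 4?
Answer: 4543/4 ≈ 1135.8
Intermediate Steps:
T = 1
L(b) = -b²/8
x(l) = -5 (x(l) = -6 + 1 = -5)
x(-5) - 54*L(-13) = -5 - (-27)*(-13)²/4 = -5 - (-27)*169/4 = -5 - 54*(-169/8) = -5 + 4563/4 = 4543/4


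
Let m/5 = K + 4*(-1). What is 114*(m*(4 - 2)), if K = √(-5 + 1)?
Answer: -4560 + 2280*I ≈ -4560.0 + 2280.0*I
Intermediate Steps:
K = 2*I (K = √(-4) = 2*I ≈ 2.0*I)
m = -20 + 10*I (m = 5*(2*I + 4*(-1)) = 5*(2*I - 4) = 5*(-4 + 2*I) = -20 + 10*I ≈ -20.0 + 10.0*I)
114*(m*(4 - 2)) = 114*((-20 + 10*I)*(4 - 2)) = 114*((-20 + 10*I)*2) = 114*(-40 + 20*I) = -4560 + 2280*I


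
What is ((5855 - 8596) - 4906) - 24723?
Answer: -32370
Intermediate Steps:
((5855 - 8596) - 4906) - 24723 = (-2741 - 4906) - 24723 = -7647 - 24723 = -32370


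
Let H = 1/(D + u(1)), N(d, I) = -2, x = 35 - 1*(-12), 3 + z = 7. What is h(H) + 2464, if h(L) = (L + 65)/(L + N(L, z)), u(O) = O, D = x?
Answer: 230959/95 ≈ 2431.1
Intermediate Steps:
z = 4 (z = -3 + 7 = 4)
x = 47 (x = 35 + 12 = 47)
D = 47
H = 1/48 (H = 1/(47 + 1) = 1/48 ≈ 0.020833)
h(L) = (65 + L)/(-2 + L) (h(L) = (L + 65)/(L - 2) = (65 + L)/(-2 + L))
h(H) + 2464 = (65 + 1/48)/(-2 + 1/48) + 2464 = (3121/48)/(-95/48) + 2464 = -48/95*3121/48 + 2464 = -3121/95 + 2464 = 230959/95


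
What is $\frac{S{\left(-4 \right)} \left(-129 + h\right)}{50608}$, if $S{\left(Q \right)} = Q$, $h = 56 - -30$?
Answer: $\frac{43}{12652} \approx 0.0033987$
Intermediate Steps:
$h = 86$ ($h = 56 + 30 = 86$)
$\frac{S{\left(-4 \right)} \left(-129 + h\right)}{50608} = \frac{\left(-4\right) \left(-129 + 86\right)}{50608} = \left(-4\right) \left(-43\right) \frac{1}{50608} = 172 \cdot \frac{1}{50608} = \frac{43}{12652}$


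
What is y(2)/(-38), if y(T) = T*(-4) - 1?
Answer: 9/38 ≈ 0.23684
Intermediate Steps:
y(T) = -1 - 4*T (y(T) = -4*T - 1 = -1 - 4*T)
y(2)/(-38) = (-1 - 4*2)/(-38) = (-1 - 8)*(-1/38) = -9*(-1/38) = 9/38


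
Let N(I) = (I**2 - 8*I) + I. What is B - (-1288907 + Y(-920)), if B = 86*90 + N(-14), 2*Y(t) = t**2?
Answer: 873741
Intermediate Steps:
Y(t) = t**2/2
N(I) = I**2 - 7*I
B = 8034 (B = 86*90 - 14*(-7 - 14) = 7740 - 14*(-21) = 7740 + 294 = 8034)
B - (-1288907 + Y(-920)) = 8034 - (-1288907 + (1/2)*(-920)**2) = 8034 - (-1288907 + (1/2)*846400) = 8034 - (-1288907 + 423200) = 8034 - 1*(-865707) = 8034 + 865707 = 873741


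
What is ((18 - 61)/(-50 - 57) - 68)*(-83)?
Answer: 600339/107 ≈ 5610.6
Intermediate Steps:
((18 - 61)/(-50 - 57) - 68)*(-83) = (-43/(-107) - 68)*(-83) = (-43*(-1/107) - 68)*(-83) = (43/107 - 68)*(-83) = -7233/107*(-83) = 600339/107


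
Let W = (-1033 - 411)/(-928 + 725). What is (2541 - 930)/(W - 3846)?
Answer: -327033/779294 ≈ -0.41965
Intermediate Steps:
W = 1444/203 (W = -1444/(-203) = -1444*(-1/203) = 1444/203 ≈ 7.1133)
(2541 - 930)/(W - 3846) = (2541 - 930)/(1444/203 - 3846) = 1611/(-779294/203) = 1611*(-203/779294) = -327033/779294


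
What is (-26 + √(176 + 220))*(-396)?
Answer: 10296 - 2376*√11 ≈ 2415.7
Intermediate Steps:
(-26 + √(176 + 220))*(-396) = (-26 + √396)*(-396) = (-26 + 6*√11)*(-396) = 10296 - 2376*√11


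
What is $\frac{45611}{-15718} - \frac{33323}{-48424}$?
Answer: $- \frac{842448075}{380564216} \approx -2.2137$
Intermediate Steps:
$\frac{45611}{-15718} - \frac{33323}{-48424} = 45611 \left(- \frac{1}{15718}\right) - - \frac{33323}{48424} = - \frac{45611}{15718} + \frac{33323}{48424} = - \frac{842448075}{380564216}$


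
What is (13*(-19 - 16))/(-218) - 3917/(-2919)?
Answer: 2182051/636342 ≈ 3.4291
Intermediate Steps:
(13*(-19 - 16))/(-218) - 3917/(-2919) = (13*(-35))*(-1/218) - 3917*(-1/2919) = -455*(-1/218) + 3917/2919 = 455/218 + 3917/2919 = 2182051/636342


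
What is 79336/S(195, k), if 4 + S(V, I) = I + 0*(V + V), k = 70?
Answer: 39668/33 ≈ 1202.1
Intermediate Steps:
S(V, I) = -4 + I (S(V, I) = -4 + (I + 0*(V + V)) = -4 + (I + 0*(2*V)) = -4 + (I + 0) = -4 + I)
79336/S(195, k) = 79336/(-4 + 70) = 79336/66 = 79336*(1/66) = 39668/33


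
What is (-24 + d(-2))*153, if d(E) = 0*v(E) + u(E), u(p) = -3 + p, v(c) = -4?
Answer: -4437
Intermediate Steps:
d(E) = -3 + E (d(E) = 0*(-4) + (-3 + E) = 0 + (-3 + E) = -3 + E)
(-24 + d(-2))*153 = (-24 + (-3 - 2))*153 = (-24 - 5)*153 = -29*153 = -4437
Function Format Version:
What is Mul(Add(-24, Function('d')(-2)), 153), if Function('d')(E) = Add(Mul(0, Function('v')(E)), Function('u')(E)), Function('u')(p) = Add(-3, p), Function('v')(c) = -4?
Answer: -4437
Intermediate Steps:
Function('d')(E) = Add(-3, E) (Function('d')(E) = Add(Mul(0, -4), Add(-3, E)) = Add(0, Add(-3, E)) = Add(-3, E))
Mul(Add(-24, Function('d')(-2)), 153) = Mul(Add(-24, Add(-3, -2)), 153) = Mul(Add(-24, -5), 153) = Mul(-29, 153) = -4437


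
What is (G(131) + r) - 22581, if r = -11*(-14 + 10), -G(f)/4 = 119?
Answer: -23013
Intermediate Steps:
G(f) = -476 (G(f) = -4*119 = -476)
r = 44 (r = -11*(-4) = 44)
(G(131) + r) - 22581 = (-476 + 44) - 22581 = -432 - 22581 = -23013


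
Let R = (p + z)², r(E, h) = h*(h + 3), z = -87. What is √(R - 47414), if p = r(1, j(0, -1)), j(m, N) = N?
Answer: I*√39493 ≈ 198.73*I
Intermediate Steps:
r(E, h) = h*(3 + h)
p = -2 (p = -(3 - 1) = -1*2 = -2)
R = 7921 (R = (-2 - 87)² = (-89)² = 7921)
√(R - 47414) = √(7921 - 47414) = √(-39493) = I*√39493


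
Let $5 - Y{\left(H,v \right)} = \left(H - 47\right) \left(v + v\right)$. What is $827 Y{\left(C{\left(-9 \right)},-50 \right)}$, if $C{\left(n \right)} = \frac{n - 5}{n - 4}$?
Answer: $- \frac{49318145}{13} \approx -3.7937 \cdot 10^{6}$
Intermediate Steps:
$C{\left(n \right)} = \frac{-5 + n}{-4 + n}$
$Y{\left(H,v \right)} = 5 - 2 v \left(-47 + H\right)$ ($Y{\left(H,v \right)} = 5 - \left(H - 47\right) \left(v + v\right) = 5 - \left(-47 + H\right) 2 v = 5 - 2 v \left(-47 + H\right)$)
$827 Y{\left(C{\left(-9 \right)},-50 \right)} = 827 \left(5 + 94 \left(-50\right) - 2 \frac{-5 - 9}{-4 - 9} \left(-50\right)\right) = 827 \left(5 - 4700 - 2 \frac{1}{-13} \left(-14\right) \left(-50\right)\right) = 827 \left(5 - 4700 - 2 \left(\left(- \frac{1}{13}\right) \left(-14\right)\right) \left(-50\right)\right) = 827 \left(5 - 4700 - \frac{28}{13} \left(-50\right)\right) = 827 \left(5 - 4700 + \frac{1400}{13}\right) = 827 \left(- \frac{59635}{13}\right) = - \frac{49318145}{13}$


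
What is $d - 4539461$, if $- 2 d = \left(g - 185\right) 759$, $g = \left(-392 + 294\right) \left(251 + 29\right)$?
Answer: $\frac{11888453}{2} \approx 5.9442 \cdot 10^{6}$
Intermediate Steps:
$g = -27440$ ($g = \left(-98\right) 280 = -27440$)
$d = \frac{20967375}{2}$ ($d = - \frac{\left(-27440 - 185\right) 759}{2} = - \frac{\left(-27625\right) 759}{2} = \left(- \frac{1}{2}\right) \left(-20967375\right) = \frac{20967375}{2} \approx 1.0484 \cdot 10^{7}$)
$d - 4539461 = \frac{20967375}{2} - 4539461 = \frac{11888453}{2}$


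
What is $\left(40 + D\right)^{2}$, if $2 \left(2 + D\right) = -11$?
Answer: $\frac{4225}{4} \approx 1056.3$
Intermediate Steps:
$D = - \frac{15}{2}$ ($D = -2 + \frac{1}{2} \left(-11\right) = -2 - \frac{11}{2} = - \frac{15}{2} \approx -7.5$)
$\left(40 + D\right)^{2} = \left(40 - \frac{15}{2}\right)^{2} = \left(\frac{65}{2}\right)^{2} = \frac{4225}{4}$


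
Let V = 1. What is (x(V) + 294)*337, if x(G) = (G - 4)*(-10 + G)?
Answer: 108177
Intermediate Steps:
x(G) = (-10 + G)*(-4 + G) (x(G) = (-4 + G)*(-10 + G) = (-10 + G)*(-4 + G))
(x(V) + 294)*337 = ((40 + 1² - 14*1) + 294)*337 = ((40 + 1 - 14) + 294)*337 = (27 + 294)*337 = 321*337 = 108177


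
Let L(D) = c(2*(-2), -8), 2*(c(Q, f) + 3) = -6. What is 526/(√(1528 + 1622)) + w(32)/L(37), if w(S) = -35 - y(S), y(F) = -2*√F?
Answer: 35/6 - 4*√2/3 + 263*√14/105 ≈ 13.320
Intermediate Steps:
c(Q, f) = -6 (c(Q, f) = -3 + (½)*(-6) = -3 - 3 = -6)
L(D) = -6
w(S) = -35 + 2*√S (w(S) = -35 - (-2)*√S = -35 + 2*√S)
526/(√(1528 + 1622)) + w(32)/L(37) = 526/(√(1528 + 1622)) + (-35 + 2*√32)/(-6) = 526/(√3150) + (-35 + 2*(4*√2))*(-⅙) = 526/((15*√14)) + (-35 + 8*√2)*(-⅙) = 526*(√14/210) + (35/6 - 4*√2/3) = 263*√14/105 + (35/6 - 4*√2/3) = 35/6 - 4*√2/3 + 263*√14/105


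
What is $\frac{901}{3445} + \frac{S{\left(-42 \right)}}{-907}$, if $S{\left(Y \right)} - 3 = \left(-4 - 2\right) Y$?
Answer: $- \frac{1156}{58955} \approx -0.019608$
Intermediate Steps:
$S{\left(Y \right)} = 3 - 6 Y$ ($S{\left(Y \right)} = 3 + \left(-4 - 2\right) Y = 3 - 6 Y$)
$\frac{901}{3445} + \frac{S{\left(-42 \right)}}{-907} = \frac{901}{3445} + \frac{3 - -252}{-907} = 901 \cdot \frac{1}{3445} + \left(3 + 252\right) \left(- \frac{1}{907}\right) = \frac{17}{65} + 255 \left(- \frac{1}{907}\right) = \frac{17}{65} - \frac{255}{907} = - \frac{1156}{58955}$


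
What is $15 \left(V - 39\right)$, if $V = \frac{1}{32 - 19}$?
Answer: $- \frac{7590}{13} \approx -583.85$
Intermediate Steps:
$V = \frac{1}{13} \approx 0.076923$
$15 \left(V - 39\right) = 15 \left(\frac{1}{13} - 39\right) = 15 \left(- \frac{506}{13}\right) = - \frac{7590}{13}$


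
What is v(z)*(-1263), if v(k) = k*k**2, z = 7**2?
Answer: -148590687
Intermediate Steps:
z = 49
v(k) = k**3
v(z)*(-1263) = 49**3*(-1263) = 117649*(-1263) = -148590687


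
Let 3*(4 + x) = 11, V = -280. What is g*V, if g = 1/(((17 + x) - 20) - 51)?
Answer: 840/163 ≈ 5.1534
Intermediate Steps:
x = -1/3 (x = -4 + (1/3)*11 = -4 + 11/3 = -1/3 ≈ -0.33333)
g = -3/163 (g = 1/(((17 - 1/3) - 20) - 51) = 1/((50/3 - 20) - 51) = 1/(-10/3 - 51) = 1/(-163/3) = -3/163 ≈ -0.018405)
g*V = -3/163*(-280) = 840/163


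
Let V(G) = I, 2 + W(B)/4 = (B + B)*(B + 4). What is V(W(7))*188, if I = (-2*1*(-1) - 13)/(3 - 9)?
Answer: 1034/3 ≈ 344.67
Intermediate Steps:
W(B) = -8 + 8*B*(4 + B) (W(B) = -8 + 4*((B + B)*(B + 4)) = -8 + 4*((2*B)*(4 + B)) = -8 + 4*(2*B*(4 + B)) = -8 + 8*B*(4 + B))
I = 11/6 (I = (-2*(-1) - 13)/(-6) = (2 - 13)*(-⅙) = -11*(-⅙) = 11/6 ≈ 1.8333)
V(G) = 11/6
V(W(7))*188 = (11/6)*188 = 1034/3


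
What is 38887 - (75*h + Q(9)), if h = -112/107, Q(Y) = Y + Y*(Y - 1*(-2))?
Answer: 4157753/107 ≈ 38858.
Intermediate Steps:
Q(Y) = Y + Y*(2 + Y) (Q(Y) = Y + Y*(Y + 2) = Y + Y*(2 + Y))
h = -112/107 (h = -112*1/107 = -112/107 ≈ -1.0467)
38887 - (75*h + Q(9)) = 38887 - (75*(-112/107) + 9*(3 + 9)) = 38887 - (-8400/107 + 9*12) = 38887 - (-8400/107 + 108) = 38887 - 1*3156/107 = 38887 - 3156/107 = 4157753/107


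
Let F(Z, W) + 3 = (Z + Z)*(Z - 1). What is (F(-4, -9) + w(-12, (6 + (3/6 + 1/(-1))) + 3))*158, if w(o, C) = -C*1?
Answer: 4503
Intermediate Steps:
F(Z, W) = -3 + 2*Z*(-1 + Z) (F(Z, W) = -3 + (Z + Z)*(Z - 1) = -3 + (2*Z)*(-1 + Z) = -3 + 2*Z*(-1 + Z))
w(o, C) = -C
(F(-4, -9) + w(-12, (6 + (3/6 + 1/(-1))) + 3))*158 = ((-3 - 2*(-4) + 2*(-4)²) - ((6 + (3/6 + 1/(-1))) + 3))*158 = ((-3 + 8 + 2*16) - ((6 + (3*(⅙) + 1*(-1))) + 3))*158 = ((-3 + 8 + 32) - ((6 + (½ - 1)) + 3))*158 = (37 - ((6 - ½) + 3))*158 = (37 - (11/2 + 3))*158 = (37 - 1*17/2)*158 = (37 - 17/2)*158 = (57/2)*158 = 4503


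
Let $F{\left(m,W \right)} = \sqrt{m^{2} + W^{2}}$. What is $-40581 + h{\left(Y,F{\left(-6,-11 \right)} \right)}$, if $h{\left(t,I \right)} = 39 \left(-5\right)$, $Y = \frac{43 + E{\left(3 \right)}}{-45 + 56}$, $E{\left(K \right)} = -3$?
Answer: $-40776$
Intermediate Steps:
$F{\left(m,W \right)} = \sqrt{W^{2} + m^{2}}$
$Y = \frac{40}{11}$ ($Y = \frac{43 - 3}{-45 + 56} = \frac{40}{11} \approx 3.6364$)
$h{\left(t,I \right)} = -195$
$-40581 + h{\left(Y,F{\left(-6,-11 \right)} \right)} = -40581 - 195 = -40776$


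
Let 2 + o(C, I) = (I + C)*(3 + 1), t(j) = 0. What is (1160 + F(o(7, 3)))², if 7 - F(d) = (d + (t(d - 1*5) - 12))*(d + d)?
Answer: 654481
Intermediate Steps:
o(C, I) = -2 + 4*C + 4*I (o(C, I) = -2 + (I + C)*(3 + 1) = -2 + (C + I)*4 = -2 + (4*C + 4*I) = -2 + 4*C + 4*I)
F(d) = 7 - 2*d*(-12 + d) (F(d) = 7 - (d + (0 - 12))*(d + d) = 7 - (d - 12)*2*d = 7 - (-12 + d)*2*d = 7 - 2*d*(-12 + d))
(1160 + F(o(7, 3)))² = (1160 + (7 - 2*(-2 + 4*7 + 4*3)² + 24*(-2 + 4*7 + 4*3)))² = (1160 + (7 - 2*(-2 + 28 + 12)² + 24*(-2 + 28 + 12)))² = (1160 + (7 - 2*38² + 24*38))² = (1160 + (7 - 2*1444 + 912))² = (1160 + (7 - 2888 + 912))² = (1160 - 1969)² = (-809)² = 654481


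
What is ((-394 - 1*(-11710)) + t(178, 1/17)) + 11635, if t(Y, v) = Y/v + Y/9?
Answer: 233971/9 ≈ 25997.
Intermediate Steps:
t(Y, v) = Y/9 + Y/v (t(Y, v) = Y/v + Y*(1/9) = Y/v + Y/9 = Y/9 + Y/v)
((-394 - 1*(-11710)) + t(178, 1/17)) + 11635 = ((-394 - 1*(-11710)) + ((1/9)*178 + 178/(1/17))) + 11635 = ((-394 + 11710) + (178/9 + 178/(1/17))) + 11635 = (11316 + (178/9 + 178*17)) + 11635 = (11316 + (178/9 + 3026)) + 11635 = (11316 + 27412/9) + 11635 = 129256/9 + 11635 = 233971/9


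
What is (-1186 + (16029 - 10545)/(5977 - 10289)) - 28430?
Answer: -31927419/1078 ≈ -29617.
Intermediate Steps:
(-1186 + (16029 - 10545)/(5977 - 10289)) - 28430 = (-1186 + 5484/(-4312)) - 28430 = (-1186 + 5484*(-1/4312)) - 28430 = (-1186 - 1371/1078) - 28430 = -1279879/1078 - 28430 = -31927419/1078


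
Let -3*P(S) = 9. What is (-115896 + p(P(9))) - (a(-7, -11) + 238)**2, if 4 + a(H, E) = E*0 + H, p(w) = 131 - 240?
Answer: -167534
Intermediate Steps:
P(S) = -3 (P(S) = -1/3*9 = -3)
p(w) = -109
a(H, E) = -4 + H (a(H, E) = -4 + (E*0 + H) = -4 + (0 + H) = -4 + H)
(-115896 + p(P(9))) - (a(-7, -11) + 238)**2 = (-115896 - 109) - ((-4 - 7) + 238)**2 = -116005 - (-11 + 238)**2 = -116005 - 1*227**2 = -116005 - 1*51529 = -116005 - 51529 = -167534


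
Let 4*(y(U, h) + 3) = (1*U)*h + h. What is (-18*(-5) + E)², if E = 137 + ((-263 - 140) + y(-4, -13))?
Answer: 458329/16 ≈ 28646.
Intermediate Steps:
y(U, h) = -3 + h/4 + U*h/4 (y(U, h) = -3 + ((1*U)*h + h)/4 = -3 + (U*h + h)/4 = -3 + (h + U*h)/4 = -3 + (h/4 + U*h/4) = -3 + h/4 + U*h/4)
E = -1037/4 (E = 137 + ((-263 - 140) + (-3 + (¼)*(-13) + (¼)*(-4)*(-13))) = 137 + (-403 + (-3 - 13/4 + 13)) = 137 + (-403 + 27/4) = 137 - 1585/4 = -1037/4 ≈ -259.25)
(-18*(-5) + E)² = (-18*(-5) - 1037/4)² = (90 - 1037/4)² = (-677/4)² = 458329/16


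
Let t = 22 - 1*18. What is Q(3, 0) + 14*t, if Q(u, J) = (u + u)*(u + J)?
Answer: 74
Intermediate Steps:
t = 4 (t = 22 - 18 = 4)
Q(u, J) = 2*u*(J + u) (Q(u, J) = (2*u)*(J + u) = 2*u*(J + u))
Q(3, 0) + 14*t = 2*3*(0 + 3) + 14*4 = 2*3*3 + 56 = 18 + 56 = 74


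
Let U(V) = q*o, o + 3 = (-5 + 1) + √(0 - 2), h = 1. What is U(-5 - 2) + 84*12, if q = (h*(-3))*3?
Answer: 1071 - 9*I*√2 ≈ 1071.0 - 12.728*I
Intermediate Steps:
q = -9 (q = (1*(-3))*3 = -3*3 = -9)
o = -7 + I*√2 (o = -3 + ((-5 + 1) + √(0 - 2)) = -3 + (-4 + √(-2)) = -3 + (-4 + I*√2) = -7 + I*√2 ≈ -7.0 + 1.4142*I)
U(V) = 63 - 9*I*√2 (U(V) = -9*(-7 + I*√2) = 63 - 9*I*√2)
U(-5 - 2) + 84*12 = (63 - 9*I*√2) + 84*12 = (63 - 9*I*√2) + 1008 = 1071 - 9*I*√2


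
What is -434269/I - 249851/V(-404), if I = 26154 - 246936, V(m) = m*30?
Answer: 10070990627/445979640 ≈ 22.582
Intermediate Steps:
V(m) = 30*m
I = -220782
-434269/I - 249851/V(-404) = -434269/(-220782) - 249851/(30*(-404)) = -434269*(-1/220782) - 249851/(-12120) = 434269/220782 - 249851*(-1/12120) = 434269/220782 + 249851/12120 = 10070990627/445979640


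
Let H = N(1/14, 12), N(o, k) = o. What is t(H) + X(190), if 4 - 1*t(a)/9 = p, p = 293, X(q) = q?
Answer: -2411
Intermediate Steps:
H = 1/14 ≈ 0.071429
t(a) = -2601 (t(a) = 36 - 9*293 = 36 - 2637 = -2601)
t(H) + X(190) = -2601 + 190 = -2411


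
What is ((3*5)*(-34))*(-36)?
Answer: 18360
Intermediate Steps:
((3*5)*(-34))*(-36) = (15*(-34))*(-36) = -510*(-36) = 18360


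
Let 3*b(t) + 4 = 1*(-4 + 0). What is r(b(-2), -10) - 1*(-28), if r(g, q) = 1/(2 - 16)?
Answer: 391/14 ≈ 27.929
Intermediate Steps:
b(t) = -8/3 (b(t) = -4/3 + (1*(-4 + 0))/3 = -4/3 + (1*(-4))/3 = -4/3 + (⅓)*(-4) = -4/3 - 4/3 = -8/3)
r(g, q) = -1/14 (r(g, q) = 1/(-14) = -1/14)
r(b(-2), -10) - 1*(-28) = -1/14 - 1*(-28) = -1/14 + 28 = 391/14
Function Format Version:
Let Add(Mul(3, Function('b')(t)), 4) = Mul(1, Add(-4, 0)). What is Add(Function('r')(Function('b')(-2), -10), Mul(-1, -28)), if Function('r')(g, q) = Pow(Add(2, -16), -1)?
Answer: Rational(391, 14) ≈ 27.929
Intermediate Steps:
Function('b')(t) = Rational(-8, 3) (Function('b')(t) = Add(Rational(-4, 3), Mul(Rational(1, 3), Mul(1, Add(-4, 0)))) = Add(Rational(-4, 3), Mul(Rational(1, 3), Mul(1, -4))) = Add(Rational(-4, 3), Mul(Rational(1, 3), -4)) = Add(Rational(-4, 3), Rational(-4, 3)) = Rational(-8, 3))
Function('r')(g, q) = Rational(-1, 14) (Function('r')(g, q) = Pow(-14, -1) = Rational(-1, 14))
Add(Function('r')(Function('b')(-2), -10), Mul(-1, -28)) = Add(Rational(-1, 14), Mul(-1, -28)) = Add(Rational(-1, 14), 28) = Rational(391, 14)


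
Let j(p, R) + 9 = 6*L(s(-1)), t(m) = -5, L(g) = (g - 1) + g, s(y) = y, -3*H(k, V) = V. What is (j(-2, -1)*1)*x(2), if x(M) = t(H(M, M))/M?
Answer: 135/2 ≈ 67.500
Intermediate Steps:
H(k, V) = -V/3
L(g) = -1 + 2*g (L(g) = (-1 + g) + g = -1 + 2*g)
x(M) = -5/M
j(p, R) = -27 (j(p, R) = -9 + 6*(-1 + 2*(-1)) = -9 + 6*(-1 - 2) = -9 + 6*(-3) = -9 - 18 = -27)
(j(-2, -1)*1)*x(2) = (-27*1)*(-5/2) = -(-135)/2 = -27*(-5/2) = 135/2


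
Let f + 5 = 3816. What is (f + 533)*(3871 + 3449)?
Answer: 31798080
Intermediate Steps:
f = 3811 (f = -5 + 3816 = 3811)
(f + 533)*(3871 + 3449) = (3811 + 533)*(3871 + 3449) = 4344*7320 = 31798080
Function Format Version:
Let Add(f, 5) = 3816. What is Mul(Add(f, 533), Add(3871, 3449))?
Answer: 31798080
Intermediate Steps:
f = 3811 (f = Add(-5, 3816) = 3811)
Mul(Add(f, 533), Add(3871, 3449)) = Mul(Add(3811, 533), Add(3871, 3449)) = Mul(4344, 7320) = 31798080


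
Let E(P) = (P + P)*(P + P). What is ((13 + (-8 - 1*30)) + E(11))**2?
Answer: 210681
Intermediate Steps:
E(P) = 4*P**2 (E(P) = (2*P)*(2*P) = 4*P**2)
((13 + (-8 - 1*30)) + E(11))**2 = ((13 + (-8 - 1*30)) + 4*11**2)**2 = ((13 + (-8 - 30)) + 4*121)**2 = ((13 - 38) + 484)**2 = (-25 + 484)**2 = 459**2 = 210681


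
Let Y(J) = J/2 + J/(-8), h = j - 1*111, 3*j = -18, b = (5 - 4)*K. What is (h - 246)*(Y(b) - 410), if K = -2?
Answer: 596409/4 ≈ 1.4910e+5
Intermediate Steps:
b = -2 (b = (5 - 4)*(-2) = 1*(-2) = -2)
j = -6 (j = (⅓)*(-18) = -6)
h = -117 (h = -6 - 1*111 = -6 - 111 = -117)
Y(J) = 3*J/8 (Y(J) = J*(½) + J*(-⅛) = J/2 - J/8 = 3*J/8)
(h - 246)*(Y(b) - 410) = (-117 - 246)*((3/8)*(-2) - 410) = -363*(-¾ - 410) = -363*(-1643/4) = 596409/4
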